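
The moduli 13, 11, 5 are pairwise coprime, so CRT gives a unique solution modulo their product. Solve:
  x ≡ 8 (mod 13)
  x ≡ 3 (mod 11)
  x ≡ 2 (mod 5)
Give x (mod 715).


Moduli 13, 11, 5 are pairwise coprime; by CRT there is a unique solution modulo M = 13 · 11 · 5 = 715.
Solve pairwise, accumulating the modulus:
  Start with x ≡ 8 (mod 13).
  Combine with x ≡ 3 (mod 11): since gcd(13, 11) = 1, we get a unique residue mod 143.
    Write x = 8 + 13·t and substitute into x ≡ 3 (mod 11): 13·t ≡ 3 − 8 = -5 (mod 11).
    Reduce coefficients mod 11: 2·t ≡ 6 (mod 11).
    The inverse of 2 mod 11 is 6 (since 2·6 = 12 = 1·11 + 1), so t ≡ 6·6 = 36 ≡ 3 (mod 11).
    Then x = 8 + 13·3 = 47, valid modulo lcm(13, 11) = 143: x ≡ 47 (mod 143).
  Combine with x ≡ 2 (mod 5): since gcd(143, 5) = 1, we get a unique residue mod 715.
    Write x = 47 + 143·t and substitute into x ≡ 2 (mod 5): 143·t ≡ 2 − 47 = -45 (mod 5).
    Reduce coefficients mod 5: 3·t ≡ 0 (mod 5).
    The inverse of 3 mod 5 is 2 (since 3·2 = 6 = 1·5 + 1), so t ≡ 2·0 = 0 ≡ 0 (mod 5).
    Then x = 47 + 143·0 = 47, valid modulo lcm(143, 5) = 715: x ≡ 47 (mod 715).
Verify: 47 mod 13 = 8 ✓, 47 mod 11 = 3 ✓, 47 mod 5 = 2 ✓.

x ≡ 47 (mod 715).


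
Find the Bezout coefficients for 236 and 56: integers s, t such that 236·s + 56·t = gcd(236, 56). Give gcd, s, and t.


Euclidean algorithm on (236, 56) — divide until remainder is 0:
  236 = 4 · 56 + 12
  56 = 4 · 12 + 8
  12 = 1 · 8 + 4
  8 = 2 · 4 + 0
gcd(236, 56) = 4.
Track Bezout coefficients alongside the remainders: start with r₀ = 236 = a·1 + b·0 (s = 1, t = 0) and r₁ = 56 = a·0 + b·1 (s = 0, t = 1); each new remainder r_{k+1} = r_{k-1} − q_k·r_k inherits s_{k+1} = s_{k-1} − q_k·s_k, t_{k+1} = t_{k-1} − q_k·t_k, so r_k = a·s_k + b·t_k at every step:
  q = 4: r = 12, s = 1 − 4·0 = 1, t = 0 − 4·1 = -4  (check: 236·1 + 56·(-4) = 12)
  q = 4: r = 8, s = 0 − 4·1 = -4, t = 1 − 4·(-4) = 17  (check: 236·(-4) + 56·17 = 8)
  q = 1: r = 4, s = 1 − 1·(-4) = 5, t = -4 − 1·17 = -21  (check: 236·5 + 56·(-21) = 4)
The row with r = 4 (the gcd) gives the Bezout coefficients s = 5, t = -21.
Result: 236 · (5) + 56 · (-21) = 4.

gcd(236, 56) = 4; s = 5, t = -21 (check: 236·5 + 56·(-21) = 4).


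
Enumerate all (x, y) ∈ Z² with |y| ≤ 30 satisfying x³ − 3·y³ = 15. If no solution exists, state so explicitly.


The equation is x³ - 3y³ = 15. For fixed y, x³ = 3·y³ + 15, so a solution requires the RHS to be a perfect cube.
Strategy: iterate y from -30 to 30, compute RHS = 3·y³ + 15, and check whether it is a (positive or negative) perfect cube.
Check small values of y:
  y = 0: RHS = 15 is not a perfect cube.
  y = 1: RHS = 18 is not a perfect cube.
  y = -1: RHS = 12 is not a perfect cube.
  y = 2: RHS = 39 is not a perfect cube.
  y = -2: RHS = -9 is not a perfect cube.
  y = 3: RHS = 96 is not a perfect cube.
  y = -3: RHS = -66 is not a perfect cube.
Continuing the search up to |y| = 30 finds no solutions either.
No (x, y) in the scanned range satisfies the equation.

No integer solutions with |y| ≤ 30.


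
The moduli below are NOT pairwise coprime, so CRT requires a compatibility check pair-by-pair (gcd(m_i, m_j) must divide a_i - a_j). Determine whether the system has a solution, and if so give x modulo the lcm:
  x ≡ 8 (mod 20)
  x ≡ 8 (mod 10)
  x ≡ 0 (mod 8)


Moduli 20, 10, 8 are not pairwise coprime, so CRT works modulo lcm(m_i) when all pairwise compatibility conditions hold.
Pairwise compatibility: gcd(m_i, m_j) must divide a_i - a_j for every pair.
Merge one congruence at a time:
  Start: x ≡ 8 (mod 20).
  Combine with x ≡ 8 (mod 10): gcd(20, 10) = 10; 8 - 8 = 0, which IS divisible by 10, so compatible.
    Write x = 8 + 20·t and substitute into x ≡ 8 (mod 10): 20·t ≡ 8 − 8 = 0 (mod 10).
    Divide the congruence (and modulus) by g = 10: 2·t ≡ 0 (mod 1).
    Modulo 1 every t works; take t = 0.
    Then x = 8 + 20·0 = 8, valid modulo lcm(20, 10) = 20: x ≡ 8 (mod 20).
  Combine with x ≡ 0 (mod 8): gcd(20, 8) = 4; 0 - 8 = -8, which IS divisible by 4, so compatible.
    Write x = 8 + 20·t and substitute into x ≡ 0 (mod 8): 20·t ≡ 0 − 8 = -8 (mod 8).
    Divide the congruence (and modulus) by g = 4: 5·t ≡ -2 (mod 2).
    Reduce coefficients mod 2: 1·t ≡ 0 (mod 2).
    So t ≡ 0 (mod 2).
    Then x = 8 + 20·0 = 8, valid modulo lcm(20, 8) = 40: x ≡ 8 (mod 40).
Verify: 8 mod 20 = 8, 8 mod 10 = 8, 8 mod 8 = 0.

x ≡ 8 (mod 40).


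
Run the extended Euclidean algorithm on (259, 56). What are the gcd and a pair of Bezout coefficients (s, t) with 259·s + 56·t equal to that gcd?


Euclidean algorithm on (259, 56) — divide until remainder is 0:
  259 = 4 · 56 + 35
  56 = 1 · 35 + 21
  35 = 1 · 21 + 14
  21 = 1 · 14 + 7
  14 = 2 · 7 + 0
gcd(259, 56) = 7.
Track Bezout coefficients alongside the remainders: start with r₀ = 259 = a·1 + b·0 (s = 1, t = 0) and r₁ = 56 = a·0 + b·1 (s = 0, t = 1); each new remainder r_{k+1} = r_{k-1} − q_k·r_k inherits s_{k+1} = s_{k-1} − q_k·s_k, t_{k+1} = t_{k-1} − q_k·t_k, so r_k = a·s_k + b·t_k at every step:
  q = 4: r = 35, s = 1 − 4·0 = 1, t = 0 − 4·1 = -4  (check: 259·1 + 56·(-4) = 35)
  q = 1: r = 21, s = 0 − 1·1 = -1, t = 1 − 1·(-4) = 5  (check: 259·(-1) + 56·5 = 21)
  q = 1: r = 14, s = 1 − 1·(-1) = 2, t = -4 − 1·5 = -9  (check: 259·2 + 56·(-9) = 14)
  q = 1: r = 7, s = -1 − 1·2 = -3, t = 5 − 1·(-9) = 14  (check: 259·(-3) + 56·14 = 7)
The row with r = 7 (the gcd) gives the Bezout coefficients s = -3, t = 14.
Result: 259 · (-3) + 56 · (14) = 7.

gcd(259, 56) = 7; s = -3, t = 14 (check: 259·(-3) + 56·14 = 7).


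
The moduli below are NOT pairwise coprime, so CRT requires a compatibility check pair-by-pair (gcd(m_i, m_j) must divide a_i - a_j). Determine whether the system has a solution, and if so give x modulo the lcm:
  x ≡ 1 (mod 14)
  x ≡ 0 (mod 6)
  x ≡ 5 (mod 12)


Moduli 14, 6, 12 are not pairwise coprime, so CRT works modulo lcm(m_i) when all pairwise compatibility conditions hold.
Pairwise compatibility: gcd(m_i, m_j) must divide a_i - a_j for every pair.
Merge one congruence at a time:
  Start: x ≡ 1 (mod 14).
  Combine with x ≡ 0 (mod 6): gcd(14, 6) = 2, and 0 - 1 = -1 is NOT divisible by 2.
    ⇒ system is inconsistent (no integer solution).

No solution (the system is inconsistent).


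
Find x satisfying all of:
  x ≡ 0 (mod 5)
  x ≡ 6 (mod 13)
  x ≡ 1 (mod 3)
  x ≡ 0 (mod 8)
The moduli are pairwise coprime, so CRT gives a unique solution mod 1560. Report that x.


Product of moduli M = 5 · 13 · 3 · 8 = 1560.
Merge one congruence at a time:
  Start: x ≡ 0 (mod 5).
  Combine with x ≡ 6 (mod 13); new modulus lcm = 65.
    Write x = 0 + 5·t and substitute into x ≡ 6 (mod 13): 5·t ≡ 6 − 0 = 6 (mod 13).
    The inverse of 5 mod 13 is 8 (since 5·8 = 40 = 3·13 + 1), so t ≡ 8·6 = 48 ≡ 9 (mod 13).
    Then x = 0 + 5·9 = 45, valid modulo lcm(5, 13) = 65: x ≡ 45 (mod 65).
  Combine with x ≡ 1 (mod 3); new modulus lcm = 195.
    Write x = 45 + 65·t and substitute into x ≡ 1 (mod 3): 65·t ≡ 1 − 45 = -44 (mod 3).
    Reduce coefficients mod 3: 2·t ≡ 1 (mod 3).
    The inverse of 2 mod 3 is 2 (since 2·2 = 4 = 1·3 + 1), so t ≡ 2·1 = 2 ≡ 2 (mod 3).
    Then x = 45 + 65·2 = 175, valid modulo lcm(65, 3) = 195: x ≡ 175 (mod 195).
  Combine with x ≡ 0 (mod 8); new modulus lcm = 1560.
    Write x = 175 + 195·t and substitute into x ≡ 0 (mod 8): 195·t ≡ 0 − 175 = -175 (mod 8).
    Reduce coefficients mod 8: 3·t ≡ 1 (mod 8).
    The inverse of 3 mod 8 is 3 (since 3·3 = 9 = 1·8 + 1), so t ≡ 3·1 = 3 ≡ 3 (mod 8).
    Then x = 175 + 195·3 = 760, valid modulo lcm(195, 8) = 1560: x ≡ 760 (mod 1560).
Verify against each original: 760 mod 5 = 0, 760 mod 13 = 6, 760 mod 3 = 1, 760 mod 8 = 0.

x ≡ 760 (mod 1560).


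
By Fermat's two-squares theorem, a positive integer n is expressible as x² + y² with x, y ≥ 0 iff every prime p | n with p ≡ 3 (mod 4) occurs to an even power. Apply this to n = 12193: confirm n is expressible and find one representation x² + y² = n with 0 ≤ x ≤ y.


Step 1: Factor n = 12193 = 89 · 137.
Step 2: Check the mod-4 condition on each prime factor: 89 ≡ 1 (mod 4), exponent 1; 137 ≡ 1 (mod 4), exponent 1.
All primes ≡ 3 (mod 4) appear to even exponent (or don't appear), so by the two-squares theorem n IS expressible as a sum of two squares.
Step 3: Build a representation. Here n = 89 · 137 is a product of primes ≡ 1 (mod 4). Each prime p ≡ 1 (mod 4) is itself a sum of two squares; find a² by testing p − a² for a perfect square:
  89: 89 − 1² = 88, 89 − 2² = 85, 89 − 3² = 80, 89 − 4² = 73, 89 − 5² = 64 = 8² ⇒ 89 = 5² + 8².
  137: 137 − 1² = 136, 137 − 2² = 133, 137 − 3² = 128, 137 − 4² = 121 = 11² ⇒ 137 = 4² + 11².
  Combine using the Brahmagupta–Fibonacci identity (a² + b²)(c² + d²) = (ac − bd)² + (ad + bc)² = (ac + bd)² + (ad − bc)²:
  89 · 137 = 12193: from (5² + 8²)(4² + 11²), take (5·4 − 8·11, 5·11 + 8·4) = (20 − 88, 55 + 32) = (-68, 87); dropping signs (only squares matter) gives (68, 87); check 68² + 87² = 4624 + 7569 = 12193 ✓.
Step 4: Order so x ≤ y and verify: 68² + 87² = 4624 + 7569 = 12193 = n. ✓

n = 12193 = 68² + 87² (one valid representation with x ≤ y).


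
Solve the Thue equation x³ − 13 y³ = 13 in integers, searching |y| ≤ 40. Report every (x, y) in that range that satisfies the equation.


The equation is x³ - 13y³ = 13. For fixed y, x³ = 13·y³ + 13, so a solution requires the RHS to be a perfect cube.
Strategy: iterate y from -40 to 40, compute RHS = 13·y³ + 13, and check whether it is a (positive or negative) perfect cube.
Check small values of y:
  y = 0: RHS = 13 is not a perfect cube.
  y = 1: RHS = 26 is not a perfect cube.
  y = -1: RHS = 0 = (0)³ ⇒ x = 0 works.
  y = 2: RHS = 117 is not a perfect cube.
  y = -2: RHS = -91 is not a perfect cube.
  y = 3: RHS = 364 is not a perfect cube.
  y = -3: RHS = -338 is not a perfect cube.
Continuing the search up to |y| = 40 finds no further solutions beyond those listed.
Collected solutions: (0, -1).

Solutions (with |y| ≤ 40): (0, -1).


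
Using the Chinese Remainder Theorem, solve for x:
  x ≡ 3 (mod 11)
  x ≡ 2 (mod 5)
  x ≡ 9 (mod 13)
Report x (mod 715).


Moduli 11, 5, 13 are pairwise coprime; by CRT there is a unique solution modulo M = 11 · 5 · 13 = 715.
Solve pairwise, accumulating the modulus:
  Start with x ≡ 3 (mod 11).
  Combine with x ≡ 2 (mod 5): since gcd(11, 5) = 1, we get a unique residue mod 55.
    Write x = 3 + 11·t and substitute into x ≡ 2 (mod 5): 11·t ≡ 2 − 3 = -1 (mod 5).
    Reduce coefficients mod 5: 1·t ≡ 4 (mod 5).
    So t ≡ 4 (mod 5).
    Then x = 3 + 11·4 = 47, valid modulo lcm(11, 5) = 55: x ≡ 47 (mod 55).
  Combine with x ≡ 9 (mod 13): since gcd(55, 13) = 1, we get a unique residue mod 715.
    Write x = 47 + 55·t and substitute into x ≡ 9 (mod 13): 55·t ≡ 9 − 47 = -38 (mod 13).
    Reduce coefficients mod 13: 3·t ≡ 1 (mod 13).
    The inverse of 3 mod 13 is 9 (since 3·9 = 27 = 2·13 + 1), so t ≡ 9·1 = 9 ≡ 9 (mod 13).
    Then x = 47 + 55·9 = 542, valid modulo lcm(55, 13) = 715: x ≡ 542 (mod 715).
Verify: 542 mod 11 = 3 ✓, 542 mod 5 = 2 ✓, 542 mod 13 = 9 ✓.

x ≡ 542 (mod 715).


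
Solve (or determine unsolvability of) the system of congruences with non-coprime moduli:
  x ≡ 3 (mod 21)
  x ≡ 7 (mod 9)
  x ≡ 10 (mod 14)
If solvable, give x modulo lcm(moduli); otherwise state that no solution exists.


Moduli 21, 9, 14 are not pairwise coprime, so CRT works modulo lcm(m_i) when all pairwise compatibility conditions hold.
Pairwise compatibility: gcd(m_i, m_j) must divide a_i - a_j for every pair.
Merge one congruence at a time:
  Start: x ≡ 3 (mod 21).
  Combine with x ≡ 7 (mod 9): gcd(21, 9) = 3, and 7 - 3 = 4 is NOT divisible by 3.
    ⇒ system is inconsistent (no integer solution).

No solution (the system is inconsistent).


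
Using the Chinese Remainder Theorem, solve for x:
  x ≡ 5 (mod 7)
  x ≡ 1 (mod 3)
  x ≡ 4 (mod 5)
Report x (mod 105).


Moduli 7, 3, 5 are pairwise coprime; by CRT there is a unique solution modulo M = 7 · 3 · 5 = 105.
Solve pairwise, accumulating the modulus:
  Start with x ≡ 5 (mod 7).
  Combine with x ≡ 1 (mod 3): since gcd(7, 3) = 1, we get a unique residue mod 21.
    Write x = 5 + 7·t and substitute into x ≡ 1 (mod 3): 7·t ≡ 1 − 5 = -4 (mod 3).
    Reduce coefficients mod 3: 1·t ≡ 2 (mod 3).
    So t ≡ 2 (mod 3).
    Then x = 5 + 7·2 = 19, valid modulo lcm(7, 3) = 21: x ≡ 19 (mod 21).
  Combine with x ≡ 4 (mod 5): since gcd(21, 5) = 1, we get a unique residue mod 105.
    Write x = 19 + 21·t and substitute into x ≡ 4 (mod 5): 21·t ≡ 4 − 19 = -15 (mod 5).
    Reduce coefficients mod 5: 1·t ≡ 0 (mod 5).
    So t ≡ 0 (mod 5).
    Then x = 19 + 21·0 = 19, valid modulo lcm(21, 5) = 105: x ≡ 19 (mod 105).
Verify: 19 mod 7 = 5 ✓, 19 mod 3 = 1 ✓, 19 mod 5 = 4 ✓.

x ≡ 19 (mod 105).


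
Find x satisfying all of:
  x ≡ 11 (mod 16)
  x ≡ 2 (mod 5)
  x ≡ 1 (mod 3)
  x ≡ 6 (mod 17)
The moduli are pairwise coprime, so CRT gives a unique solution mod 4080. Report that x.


Product of moduli M = 16 · 5 · 3 · 17 = 4080.
Merge one congruence at a time:
  Start: x ≡ 11 (mod 16).
  Combine with x ≡ 2 (mod 5); new modulus lcm = 80.
    Write x = 11 + 16·t and substitute into x ≡ 2 (mod 5): 16·t ≡ 2 − 11 = -9 (mod 5).
    Reduce coefficients mod 5: 1·t ≡ 1 (mod 5).
    So t ≡ 1 (mod 5).
    Then x = 11 + 16·1 = 27, valid modulo lcm(16, 5) = 80: x ≡ 27 (mod 80).
  Combine with x ≡ 1 (mod 3); new modulus lcm = 240.
    Write x = 27 + 80·t and substitute into x ≡ 1 (mod 3): 80·t ≡ 1 − 27 = -26 (mod 3).
    Reduce coefficients mod 3: 2·t ≡ 1 (mod 3).
    The inverse of 2 mod 3 is 2 (since 2·2 = 4 = 1·3 + 1), so t ≡ 2·1 = 2 ≡ 2 (mod 3).
    Then x = 27 + 80·2 = 187, valid modulo lcm(80, 3) = 240: x ≡ 187 (mod 240).
  Combine with x ≡ 6 (mod 17); new modulus lcm = 4080.
    Write x = 187 + 240·t and substitute into x ≡ 6 (mod 17): 240·t ≡ 6 − 187 = -181 (mod 17).
    Reduce coefficients mod 17: 2·t ≡ 6 (mod 17).
    The inverse of 2 mod 17 is 9 (since 2·9 = 18 = 1·17 + 1), so t ≡ 9·6 = 54 ≡ 3 (mod 17).
    Then x = 187 + 240·3 = 907, valid modulo lcm(240, 17) = 4080: x ≡ 907 (mod 4080).
Verify against each original: 907 mod 16 = 11, 907 mod 5 = 2, 907 mod 3 = 1, 907 mod 17 = 6.

x ≡ 907 (mod 4080).


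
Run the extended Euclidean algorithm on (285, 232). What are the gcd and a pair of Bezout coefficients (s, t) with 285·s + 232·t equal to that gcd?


Euclidean algorithm on (285, 232) — divide until remainder is 0:
  285 = 1 · 232 + 53
  232 = 4 · 53 + 20
  53 = 2 · 20 + 13
  20 = 1 · 13 + 7
  13 = 1 · 7 + 6
  7 = 1 · 6 + 1
  6 = 6 · 1 + 0
gcd(285, 232) = 1.
Track Bezout coefficients alongside the remainders: start with r₀ = 285 = a·1 + b·0 (s = 1, t = 0) and r₁ = 232 = a·0 + b·1 (s = 0, t = 1); each new remainder r_{k+1} = r_{k-1} − q_k·r_k inherits s_{k+1} = s_{k-1} − q_k·s_k, t_{k+1} = t_{k-1} − q_k·t_k, so r_k = a·s_k + b·t_k at every step:
  q = 1: r = 53, s = 1 − 1·0 = 1, t = 0 − 1·1 = -1  (check: 285·1 + 232·(-1) = 53)
  q = 4: r = 20, s = 0 − 4·1 = -4, t = 1 − 4·(-1) = 5  (check: 285·(-4) + 232·5 = 20)
  q = 2: r = 13, s = 1 − 2·(-4) = 9, t = -1 − 2·5 = -11  (check: 285·9 + 232·(-11) = 13)
  q = 1: r = 7, s = -4 − 1·9 = -13, t = 5 − 1·(-11) = 16  (check: 285·(-13) + 232·16 = 7)
  q = 1: r = 6, s = 9 − 1·(-13) = 22, t = -11 − 1·16 = -27  (check: 285·22 + 232·(-27) = 6)
  q = 1: r = 1, s = -13 − 1·22 = -35, t = 16 − 1·(-27) = 43  (check: 285·(-35) + 232·43 = 1)
The row with r = 1 (the gcd) gives the Bezout coefficients s = -35, t = 43.
Result: 285 · (-35) + 232 · (43) = 1.

gcd(285, 232) = 1; s = -35, t = 43 (check: 285·(-35) + 232·43 = 1).


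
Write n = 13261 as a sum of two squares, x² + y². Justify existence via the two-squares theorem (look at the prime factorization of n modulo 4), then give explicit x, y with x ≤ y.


Step 1: Factor n = 13261 = 89 · 149.
Step 2: Check the mod-4 condition on each prime factor: 89 ≡ 1 (mod 4), exponent 1; 149 ≡ 1 (mod 4), exponent 1.
All primes ≡ 3 (mod 4) appear to even exponent (or don't appear), so by the two-squares theorem n IS expressible as a sum of two squares.
Step 3: Build a representation. Here n = 89 · 149 is a product of primes ≡ 1 (mod 4). Each prime p ≡ 1 (mod 4) is itself a sum of two squares; find a² by testing p − a² for a perfect square:
  89: 89 − 1² = 88, 89 − 2² = 85, 89 − 3² = 80, 89 − 4² = 73, 89 − 5² = 64 = 8² ⇒ 89 = 5² + 8².
  149: 149 − 1² = 148, 149 − 2² = 145, 149 − 3² = 140, 149 − 4² = 133, 149 − 5² = 124, 149 − 6² = 113, 149 − 7² = 100 = 10² ⇒ 149 = 7² + 10².
  Combine using the Brahmagupta–Fibonacci identity (a² + b²)(c² + d²) = (ac − bd)² + (ad + bc)² = (ac + bd)² + (ad − bc)²:
  89 · 149 = 13261: from (5² + 8²)(7² + 10²), take (5·7 − 8·10, 5·10 + 8·7) = (35 − 80, 50 + 56) = (-45, 106); dropping signs (only squares matter) gives (45, 106); check 45² + 106² = 2025 + 11236 = 13261 ✓.
Step 4: Order so x ≤ y and verify: 45² + 106² = 2025 + 11236 = 13261 = n. ✓

n = 13261 = 45² + 106² (one valid representation with x ≤ y).


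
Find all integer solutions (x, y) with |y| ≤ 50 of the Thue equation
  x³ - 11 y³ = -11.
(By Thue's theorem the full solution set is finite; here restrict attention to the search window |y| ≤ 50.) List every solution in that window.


The equation is x³ - 11y³ = -11. For fixed y, x³ = 11·y³ − 11, so a solution requires the RHS to be a perfect cube.
Strategy: iterate y from -50 to 50, compute RHS = 11·y³ − 11, and check whether it is a (positive or negative) perfect cube.
Check small values of y:
  y = 0: RHS = -11 is not a perfect cube.
  y = 1: RHS = 0 = (0)³ ⇒ x = 0 works.
  y = -1: RHS = -22 is not a perfect cube.
  y = 2: RHS = 77 is not a perfect cube.
  y = -2: RHS = -99 is not a perfect cube.
  y = 3: RHS = 286 is not a perfect cube.
  y = -3: RHS = -308 is not a perfect cube.
Continuing the search up to |y| = 50 finds no further solutions beyond those listed.
Collected solutions: (0, 1).

Solutions (with |y| ≤ 50): (0, 1).


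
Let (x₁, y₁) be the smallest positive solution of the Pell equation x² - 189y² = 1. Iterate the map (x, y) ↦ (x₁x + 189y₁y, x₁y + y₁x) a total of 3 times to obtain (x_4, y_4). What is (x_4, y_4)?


Step 1: Find the fundamental solution (x₁, y₁) of x² - 189y² = 1.
  Expand √189 as a continued fraction. a₀ = ⌊√189⌋ = 13; iterate m_{k+1} = d_k·a_k − m_k, d_{k+1} = (189 − m_{k+1}²)/d_k, a_{k+1} = ⌊(a₀ + m_{k+1})/d_{k+1}⌋ (starting m₀ = 0, d₀ = 1), with convergents p_k = a_k·p_{k-1} + p_{k-2}, q_k = a_k·q_{k-1} + q_{k-2} (p₋₁ = 1, q₋₁ = 0):
  k = 0: a₀ = 13; p₀/q₀ = 13/1; p₀² − 189·q₀² = 169 − 189 = -20.
  k = 1: m = 13, d = 20, a = ⌊(13 + 13)/20⌋ = 1; p/q = (1·13 + 1)/(1·1 + 0) = 14/1; p² − 189·q² = 196 − 189 = 7.
  k = 2: m = 7, d = 7, a = ⌊(13 + 7)/7⌋ = 2; p/q = (2·14 + 13)/(2·1 + 1) = 41/3; p² − 189·q² = 1681 − 1701 = -20.
  k = 3: m = 7, d = 20, a = ⌊(13 + 7)/20⌋ = 1; p/q = (1·41 + 14)/(1·3 + 1) = 55/4; p² − 189·q² = 3025 − 3024 = 1.
  The first convergent with p² − 189·q² = 1 gives the fundamental solution (x₁, y₁) = (55, 4).
Step 2: Apply the recurrence (x_{n+1}, y_{n+1}) = (x₁x_n + 189y₁y_n, x₁y_n + y₁x_n) repeatedly.
  From (x_1, y_1) = (55, 4): x_2 = 55·55 + 189·4·4 = 6049; y_2 = 55·4 + 4·55 = 440.
  From (x_2, y_2) = (6049, 440): x_3 = 55·6049 + 189·4·440 = 665335; y_3 = 55·440 + 4·6049 = 48396.
  From (x_3, y_3) = (665335, 48396): x_4 = 55·665335 + 189·4·48396 = 73180801; y_4 = 55·48396 + 4·665335 = 5323120.
Step 3: Verify x_4² - 189·y_4² = 5355429635001601 - 5355429635001600 = 1 (should be 1). ✓

(x_1, y_1) = (55, 4); (x_4, y_4) = (73180801, 5323120).


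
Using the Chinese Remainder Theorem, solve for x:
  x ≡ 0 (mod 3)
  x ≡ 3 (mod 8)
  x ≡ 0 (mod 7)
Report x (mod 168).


Moduli 3, 8, 7 are pairwise coprime; by CRT there is a unique solution modulo M = 3 · 8 · 7 = 168.
Solve pairwise, accumulating the modulus:
  Start with x ≡ 0 (mod 3).
  Combine with x ≡ 3 (mod 8): since gcd(3, 8) = 1, we get a unique residue mod 24.
    Write x = 0 + 3·t and substitute into x ≡ 3 (mod 8): 3·t ≡ 3 − 0 = 3 (mod 8).
    The inverse of 3 mod 8 is 3 (since 3·3 = 9 = 1·8 + 1), so t ≡ 3·3 = 9 ≡ 1 (mod 8).
    Then x = 0 + 3·1 = 3, valid modulo lcm(3, 8) = 24: x ≡ 3 (mod 24).
  Combine with x ≡ 0 (mod 7): since gcd(24, 7) = 1, we get a unique residue mod 168.
    Write x = 3 + 24·t and substitute into x ≡ 0 (mod 7): 24·t ≡ 0 − 3 = -3 (mod 7).
    Reduce coefficients mod 7: 3·t ≡ 4 (mod 7).
    The inverse of 3 mod 7 is 5 (since 3·5 = 15 = 2·7 + 1), so t ≡ 5·4 = 20 ≡ 6 (mod 7).
    Then x = 3 + 24·6 = 147, valid modulo lcm(24, 7) = 168: x ≡ 147 (mod 168).
Verify: 147 mod 3 = 0 ✓, 147 mod 8 = 3 ✓, 147 mod 7 = 0 ✓.

x ≡ 147 (mod 168).


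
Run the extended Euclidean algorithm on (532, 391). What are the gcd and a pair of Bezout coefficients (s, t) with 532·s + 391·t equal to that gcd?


Euclidean algorithm on (532, 391) — divide until remainder is 0:
  532 = 1 · 391 + 141
  391 = 2 · 141 + 109
  141 = 1 · 109 + 32
  109 = 3 · 32 + 13
  32 = 2 · 13 + 6
  13 = 2 · 6 + 1
  6 = 6 · 1 + 0
gcd(532, 391) = 1.
Track Bezout coefficients alongside the remainders: start with r₀ = 532 = a·1 + b·0 (s = 1, t = 0) and r₁ = 391 = a·0 + b·1 (s = 0, t = 1); each new remainder r_{k+1} = r_{k-1} − q_k·r_k inherits s_{k+1} = s_{k-1} − q_k·s_k, t_{k+1} = t_{k-1} − q_k·t_k, so r_k = a·s_k + b·t_k at every step:
  q = 1: r = 141, s = 1 − 1·0 = 1, t = 0 − 1·1 = -1  (check: 532·1 + 391·(-1) = 141)
  q = 2: r = 109, s = 0 − 2·1 = -2, t = 1 − 2·(-1) = 3  (check: 532·(-2) + 391·3 = 109)
  q = 1: r = 32, s = 1 − 1·(-2) = 3, t = -1 − 1·3 = -4  (check: 532·3 + 391·(-4) = 32)
  q = 3: r = 13, s = -2 − 3·3 = -11, t = 3 − 3·(-4) = 15  (check: 532·(-11) + 391·15 = 13)
  q = 2: r = 6, s = 3 − 2·(-11) = 25, t = -4 − 2·15 = -34  (check: 532·25 + 391·(-34) = 6)
  q = 2: r = 1, s = -11 − 2·25 = -61, t = 15 − 2·(-34) = 83  (check: 532·(-61) + 391·83 = 1)
The row with r = 1 (the gcd) gives the Bezout coefficients s = -61, t = 83.
Result: 532 · (-61) + 391 · (83) = 1.

gcd(532, 391) = 1; s = -61, t = 83 (check: 532·(-61) + 391·83 = 1).


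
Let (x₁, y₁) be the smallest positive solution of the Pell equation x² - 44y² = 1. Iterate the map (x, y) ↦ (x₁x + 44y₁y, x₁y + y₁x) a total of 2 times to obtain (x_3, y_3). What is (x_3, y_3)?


Step 1: Find the fundamental solution (x₁, y₁) of x² - 44y² = 1.
  Expand √44 as a continued fraction. a₀ = ⌊√44⌋ = 6; iterate m_{k+1} = d_k·a_k − m_k, d_{k+1} = (44 − m_{k+1}²)/d_k, a_{k+1} = ⌊(a₀ + m_{k+1})/d_{k+1}⌋ (starting m₀ = 0, d₀ = 1), with convergents p_k = a_k·p_{k-1} + p_{k-2}, q_k = a_k·q_{k-1} + q_{k-2} (p₋₁ = 1, q₋₁ = 0):
  k = 0: a₀ = 6; p₀/q₀ = 6/1; p₀² − 44·q₀² = 36 − 44 = -8.
  k = 1: m = 6, d = 8, a = ⌊(6 + 6)/8⌋ = 1; p/q = (1·6 + 1)/(1·1 + 0) = 7/1; p² − 44·q² = 49 − 44 = 5.
  k = 2: m = 2, d = 5, a = ⌊(6 + 2)/5⌋ = 1; p/q = (1·7 + 6)/(1·1 + 1) = 13/2; p² − 44·q² = 169 − 176 = -7.
  k = 3: m = 3, d = 7, a = ⌊(6 + 3)/7⌋ = 1; p/q = (1·13 + 7)/(1·2 + 1) = 20/3; p² − 44·q² = 400 − 396 = 4.
  k = 4: m = 4, d = 4, a = ⌊(6 + 4)/4⌋ = 2; p/q = (2·20 + 13)/(2·3 + 2) = 53/8; p² − 44·q² = 2809 − 2816 = -7.
  k = 5: m = 4, d = 7, a = ⌊(6 + 4)/7⌋ = 1; p/q = (1·53 + 20)/(1·8 + 3) = 73/11; p² − 44·q² = 5329 − 5324 = 5.
  k = 6: m = 3, d = 5, a = ⌊(6 + 3)/5⌋ = 1; p/q = (1·73 + 53)/(1·11 + 8) = 126/19; p² − 44·q² = 15876 − 15884 = -8.
  k = 7: m = 2, d = 8, a = ⌊(6 + 2)/8⌋ = 1; p/q = (1·126 + 73)/(1·19 + 11) = 199/30; p² − 44·q² = 39601 − 39600 = 1.
  The first convergent with p² − 44·q² = 1 gives the fundamental solution (x₁, y₁) = (199, 30).
Step 2: Apply the recurrence (x_{n+1}, y_{n+1}) = (x₁x_n + 44y₁y_n, x₁y_n + y₁x_n) repeatedly.
  From (x_1, y_1) = (199, 30): x_2 = 199·199 + 44·30·30 = 79201; y_2 = 199·30 + 30·199 = 11940.
  From (x_2, y_2) = (79201, 11940): x_3 = 199·79201 + 44·30·11940 = 31521799; y_3 = 199·11940 + 30·79201 = 4752090.
Step 3: Verify x_3² - 44·y_3² = 993623812196401 - 993623812196400 = 1 (should be 1). ✓

(x_1, y_1) = (199, 30); (x_3, y_3) = (31521799, 4752090).


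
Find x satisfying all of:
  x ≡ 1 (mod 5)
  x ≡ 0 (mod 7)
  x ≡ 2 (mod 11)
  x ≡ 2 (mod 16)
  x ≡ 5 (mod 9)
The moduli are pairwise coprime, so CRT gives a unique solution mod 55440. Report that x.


Product of moduli M = 5 · 7 · 11 · 16 · 9 = 55440.
Merge one congruence at a time:
  Start: x ≡ 1 (mod 5).
  Combine with x ≡ 0 (mod 7); new modulus lcm = 35.
    Write x = 1 + 5·t and substitute into x ≡ 0 (mod 7): 5·t ≡ 0 − 1 = -1 (mod 7).
    Reduce coefficients mod 7: 5·t ≡ 6 (mod 7).
    The inverse of 5 mod 7 is 3 (since 5·3 = 15 = 2·7 + 1), so t ≡ 3·6 = 18 ≡ 4 (mod 7).
    Then x = 1 + 5·4 = 21, valid modulo lcm(5, 7) = 35: x ≡ 21 (mod 35).
  Combine with x ≡ 2 (mod 11); new modulus lcm = 385.
    Write x = 21 + 35·t and substitute into x ≡ 2 (mod 11): 35·t ≡ 2 − 21 = -19 (mod 11).
    Reduce coefficients mod 11: 2·t ≡ 3 (mod 11).
    The inverse of 2 mod 11 is 6 (since 2·6 = 12 = 1·11 + 1), so t ≡ 6·3 = 18 ≡ 7 (mod 11).
    Then x = 21 + 35·7 = 266, valid modulo lcm(35, 11) = 385: x ≡ 266 (mod 385).
  Combine with x ≡ 2 (mod 16); new modulus lcm = 6160.
    Write x = 266 + 385·t and substitute into x ≡ 2 (mod 16): 385·t ≡ 2 − 266 = -264 (mod 16).
    Reduce coefficients mod 16: 1·t ≡ 8 (mod 16).
    So t ≡ 8 (mod 16).
    Then x = 266 + 385·8 = 3346, valid modulo lcm(385, 16) = 6160: x ≡ 3346 (mod 6160).
  Combine with x ≡ 5 (mod 9); new modulus lcm = 55440.
    Write x = 3346 + 6160·t and substitute into x ≡ 5 (mod 9): 6160·t ≡ 5 − 3346 = -3341 (mod 9).
    Reduce coefficients mod 9: 4·t ≡ 7 (mod 9).
    The inverse of 4 mod 9 is 7 (since 4·7 = 28 = 3·9 + 1), so t ≡ 7·7 = 49 ≡ 4 (mod 9).
    Then x = 3346 + 6160·4 = 27986, valid modulo lcm(6160, 9) = 55440: x ≡ 27986 (mod 55440).
Verify against each original: 27986 mod 5 = 1, 27986 mod 7 = 0, 27986 mod 11 = 2, 27986 mod 16 = 2, 27986 mod 9 = 5.

x ≡ 27986 (mod 55440).


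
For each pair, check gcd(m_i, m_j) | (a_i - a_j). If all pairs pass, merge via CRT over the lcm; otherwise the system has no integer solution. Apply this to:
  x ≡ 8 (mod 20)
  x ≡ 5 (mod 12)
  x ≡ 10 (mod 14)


Moduli 20, 12, 14 are not pairwise coprime, so CRT works modulo lcm(m_i) when all pairwise compatibility conditions hold.
Pairwise compatibility: gcd(m_i, m_j) must divide a_i - a_j for every pair.
Merge one congruence at a time:
  Start: x ≡ 8 (mod 20).
  Combine with x ≡ 5 (mod 12): gcd(20, 12) = 4, and 5 - 8 = -3 is NOT divisible by 4.
    ⇒ system is inconsistent (no integer solution).

No solution (the system is inconsistent).


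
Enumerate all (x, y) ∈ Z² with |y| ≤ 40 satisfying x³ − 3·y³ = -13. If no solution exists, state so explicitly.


The equation is x³ - 3y³ = -13. For fixed y, x³ = 3·y³ − 13, so a solution requires the RHS to be a perfect cube.
Strategy: iterate y from -40 to 40, compute RHS = 3·y³ − 13, and check whether it is a (positive or negative) perfect cube.
Check small values of y:
  y = 0: RHS = -13 is not a perfect cube.
  y = 1: RHS = -10 is not a perfect cube.
  y = -1: RHS = -16 is not a perfect cube.
  y = 2: RHS = 11 is not a perfect cube.
  y = -2: RHS = -37 is not a perfect cube.
  y = 3: RHS = 68 is not a perfect cube.
  y = -3: RHS = -94 is not a perfect cube.
Continuing the search up to |y| = 40 finds no solutions either.
No (x, y) in the scanned range satisfies the equation.

No integer solutions with |y| ≤ 40.


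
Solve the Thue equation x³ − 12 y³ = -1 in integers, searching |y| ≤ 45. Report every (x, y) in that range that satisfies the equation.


The equation is x³ - 12y³ = -1. For fixed y, x³ = 12·y³ − 1, so a solution requires the RHS to be a perfect cube.
Strategy: iterate y from -45 to 45, compute RHS = 12·y³ − 1, and check whether it is a (positive or negative) perfect cube.
Check small values of y:
  y = 0: RHS = -1 = (-1)³ ⇒ x = -1 works.
  y = 1: RHS = 11 is not a perfect cube.
  y = -1: RHS = -13 is not a perfect cube.
  y = 2: RHS = 95 is not a perfect cube.
  y = -2: RHS = -97 is not a perfect cube.
  y = 3: RHS = 323 is not a perfect cube.
  y = -3: RHS = -325 is not a perfect cube.
Continuing the search up to |y| = 45 finds no further solutions beyond those listed.
Collected solutions: (-1, 0).

Solutions (with |y| ≤ 45): (-1, 0).


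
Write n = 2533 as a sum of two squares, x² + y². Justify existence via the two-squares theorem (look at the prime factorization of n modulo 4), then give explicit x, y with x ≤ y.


Step 1: Factor n = 2533 = 17 · 149.
Step 2: Check the mod-4 condition on each prime factor: 17 ≡ 1 (mod 4), exponent 1; 149 ≡ 1 (mod 4), exponent 1.
All primes ≡ 3 (mod 4) appear to even exponent (or don't appear), so by the two-squares theorem n IS expressible as a sum of two squares.
Step 3: Build a representation. Here n = 17 · 149 is a product of primes ≡ 1 (mod 4). Each prime p ≡ 1 (mod 4) is itself a sum of two squares; find a² by testing p − a² for a perfect square:
  17: 17 − 1² = 16 = 4² ⇒ 17 = 1² + 4².
  149: 149 − 1² = 148, 149 − 2² = 145, 149 − 3² = 140, 149 − 4² = 133, 149 − 5² = 124, 149 − 6² = 113, 149 − 7² = 100 = 10² ⇒ 149 = 7² + 10².
  Combine using the Brahmagupta–Fibonacci identity (a² + b²)(c² + d²) = (ac − bd)² + (ad + bc)² = (ac + bd)² + (ad − bc)²:
  17 · 149 = 2533: from (1² + 4²)(7² + 10²), take (1·7 − 4·10, 1·10 + 4·7) = (7 − 40, 10 + 28) = (-33, 38); dropping signs (only squares matter) gives (33, 38); check 33² + 38² = 1089 + 1444 = 2533 ✓.
Step 4: Order so x ≤ y and verify: 33² + 38² = 1089 + 1444 = 2533 = n. ✓

n = 2533 = 33² + 38² (one valid representation with x ≤ y).


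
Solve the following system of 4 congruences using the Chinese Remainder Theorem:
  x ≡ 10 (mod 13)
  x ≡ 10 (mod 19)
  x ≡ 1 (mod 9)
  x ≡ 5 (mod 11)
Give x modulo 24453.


Product of moduli M = 13 · 19 · 9 · 11 = 24453.
Merge one congruence at a time:
  Start: x ≡ 10 (mod 13).
  Combine with x ≡ 10 (mod 19); new modulus lcm = 247.
    Write x = 10 + 13·t and substitute into x ≡ 10 (mod 19): 13·t ≡ 10 − 10 = 0 (mod 19).
    The inverse of 13 mod 19 is 3 (since 13·3 = 39 = 2·19 + 1), so t ≡ 3·0 = 0 ≡ 0 (mod 19).
    Then x = 10 + 13·0 = 10, valid modulo lcm(13, 19) = 247: x ≡ 10 (mod 247).
  Combine with x ≡ 1 (mod 9); new modulus lcm = 2223.
    Write x = 10 + 247·t and substitute into x ≡ 1 (mod 9): 247·t ≡ 1 − 10 = -9 (mod 9).
    Reduce coefficients mod 9: 4·t ≡ 0 (mod 9).
    The inverse of 4 mod 9 is 7 (since 4·7 = 28 = 3·9 + 1), so t ≡ 7·0 = 0 ≡ 0 (mod 9).
    Then x = 10 + 247·0 = 10, valid modulo lcm(247, 9) = 2223: x ≡ 10 (mod 2223).
  Combine with x ≡ 5 (mod 11); new modulus lcm = 24453.
    Write x = 10 + 2223·t and substitute into x ≡ 5 (mod 11): 2223·t ≡ 5 − 10 = -5 (mod 11).
    Reduce coefficients mod 11: 1·t ≡ 6 (mod 11).
    So t ≡ 6 (mod 11).
    Then x = 10 + 2223·6 = 13348, valid modulo lcm(2223, 11) = 24453: x ≡ 13348 (mod 24453).
Verify against each original: 13348 mod 13 = 10, 13348 mod 19 = 10, 13348 mod 9 = 1, 13348 mod 11 = 5.

x ≡ 13348 (mod 24453).


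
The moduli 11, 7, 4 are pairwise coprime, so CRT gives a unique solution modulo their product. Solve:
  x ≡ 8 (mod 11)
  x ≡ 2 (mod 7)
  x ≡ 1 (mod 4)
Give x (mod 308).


Moduli 11, 7, 4 are pairwise coprime; by CRT there is a unique solution modulo M = 11 · 7 · 4 = 308.
Solve pairwise, accumulating the modulus:
  Start with x ≡ 8 (mod 11).
  Combine with x ≡ 2 (mod 7): since gcd(11, 7) = 1, we get a unique residue mod 77.
    Write x = 8 + 11·t and substitute into x ≡ 2 (mod 7): 11·t ≡ 2 − 8 = -6 (mod 7).
    Reduce coefficients mod 7: 4·t ≡ 1 (mod 7).
    The inverse of 4 mod 7 is 2 (since 4·2 = 8 = 1·7 + 1), so t ≡ 2·1 = 2 ≡ 2 (mod 7).
    Then x = 8 + 11·2 = 30, valid modulo lcm(11, 7) = 77: x ≡ 30 (mod 77).
  Combine with x ≡ 1 (mod 4): since gcd(77, 4) = 1, we get a unique residue mod 308.
    Write x = 30 + 77·t and substitute into x ≡ 1 (mod 4): 77·t ≡ 1 − 30 = -29 (mod 4).
    Reduce coefficients mod 4: 1·t ≡ 3 (mod 4).
    So t ≡ 3 (mod 4).
    Then x = 30 + 77·3 = 261, valid modulo lcm(77, 4) = 308: x ≡ 261 (mod 308).
Verify: 261 mod 11 = 8 ✓, 261 mod 7 = 2 ✓, 261 mod 4 = 1 ✓.

x ≡ 261 (mod 308).


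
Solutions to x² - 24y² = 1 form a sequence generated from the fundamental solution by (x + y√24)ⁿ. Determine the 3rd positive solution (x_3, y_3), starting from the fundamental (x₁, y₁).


Step 1: Find the fundamental solution (x₁, y₁) of x² - 24y² = 1.
  Expand √24 as a continued fraction. a₀ = ⌊√24⌋ = 4; iterate m_{k+1} = d_k·a_k − m_k, d_{k+1} = (24 − m_{k+1}²)/d_k, a_{k+1} = ⌊(a₀ + m_{k+1})/d_{k+1}⌋ (starting m₀ = 0, d₀ = 1), with convergents p_k = a_k·p_{k-1} + p_{k-2}, q_k = a_k·q_{k-1} + q_{k-2} (p₋₁ = 1, q₋₁ = 0):
  k = 0: a₀ = 4; p₀/q₀ = 4/1; p₀² − 24·q₀² = 16 − 24 = -8.
  k = 1: m = 4, d = 8, a = ⌊(4 + 4)/8⌋ = 1; p/q = (1·4 + 1)/(1·1 + 0) = 5/1; p² − 24·q² = 25 − 24 = 1.
  The first convergent with p² − 24·q² = 1 gives the fundamental solution (x₁, y₁) = (5, 1).
Step 2: Apply the recurrence (x_{n+1}, y_{n+1}) = (x₁x_n + 24y₁y_n, x₁y_n + y₁x_n) repeatedly.
  From (x_1, y_1) = (5, 1): x_2 = 5·5 + 24·1·1 = 49; y_2 = 5·1 + 1·5 = 10.
  From (x_2, y_2) = (49, 10): x_3 = 5·49 + 24·1·10 = 485; y_3 = 5·10 + 1·49 = 99.
Step 3: Verify x_3² - 24·y_3² = 235225 - 235224 = 1 (should be 1). ✓

(x_1, y_1) = (5, 1); (x_3, y_3) = (485, 99).


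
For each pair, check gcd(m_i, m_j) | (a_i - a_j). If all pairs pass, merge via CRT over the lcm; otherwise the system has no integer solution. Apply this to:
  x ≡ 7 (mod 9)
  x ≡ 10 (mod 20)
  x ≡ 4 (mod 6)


Moduli 9, 20, 6 are not pairwise coprime, so CRT works modulo lcm(m_i) when all pairwise compatibility conditions hold.
Pairwise compatibility: gcd(m_i, m_j) must divide a_i - a_j for every pair.
Merge one congruence at a time:
  Start: x ≡ 7 (mod 9).
  Combine with x ≡ 10 (mod 20): gcd(9, 20) = 1; 10 - 7 = 3, which IS divisible by 1, so compatible.
    Write x = 7 + 9·t and substitute into x ≡ 10 (mod 20): 9·t ≡ 10 − 7 = 3 (mod 20).
    The inverse of 9 mod 20 is 9 (since 9·9 = 81 = 4·20 + 1), so t ≡ 9·3 = 27 ≡ 7 (mod 20).
    Then x = 7 + 9·7 = 70, valid modulo lcm(9, 20) = 180: x ≡ 70 (mod 180).
  Combine with x ≡ 4 (mod 6): gcd(180, 6) = 6; 4 - 70 = -66, which IS divisible by 6, so compatible.
    Write x = 70 + 180·t and substitute into x ≡ 4 (mod 6): 180·t ≡ 4 − 70 = -66 (mod 6).
    Divide the congruence (and modulus) by g = 6: 30·t ≡ -11 (mod 1).
    Modulo 1 every t works; take t = 0.
    Then x = 70 + 180·0 = 70, valid modulo lcm(180, 6) = 180: x ≡ 70 (mod 180).
Verify: 70 mod 9 = 7, 70 mod 20 = 10, 70 mod 6 = 4.

x ≡ 70 (mod 180).


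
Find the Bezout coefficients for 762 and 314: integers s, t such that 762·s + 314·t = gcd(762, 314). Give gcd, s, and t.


Euclidean algorithm on (762, 314) — divide until remainder is 0:
  762 = 2 · 314 + 134
  314 = 2 · 134 + 46
  134 = 2 · 46 + 42
  46 = 1 · 42 + 4
  42 = 10 · 4 + 2
  4 = 2 · 2 + 0
gcd(762, 314) = 2.
Track Bezout coefficients alongside the remainders: start with r₀ = 762 = a·1 + b·0 (s = 1, t = 0) and r₁ = 314 = a·0 + b·1 (s = 0, t = 1); each new remainder r_{k+1} = r_{k-1} − q_k·r_k inherits s_{k+1} = s_{k-1} − q_k·s_k, t_{k+1} = t_{k-1} − q_k·t_k, so r_k = a·s_k + b·t_k at every step:
  q = 2: r = 134, s = 1 − 2·0 = 1, t = 0 − 2·1 = -2  (check: 762·1 + 314·(-2) = 134)
  q = 2: r = 46, s = 0 − 2·1 = -2, t = 1 − 2·(-2) = 5  (check: 762·(-2) + 314·5 = 46)
  q = 2: r = 42, s = 1 − 2·(-2) = 5, t = -2 − 2·5 = -12  (check: 762·5 + 314·(-12) = 42)
  q = 1: r = 4, s = -2 − 1·5 = -7, t = 5 − 1·(-12) = 17  (check: 762·(-7) + 314·17 = 4)
  q = 10: r = 2, s = 5 − 10·(-7) = 75, t = -12 − 10·17 = -182  (check: 762·75 + 314·(-182) = 2)
The row with r = 2 (the gcd) gives the Bezout coefficients s = 75, t = -182.
Result: 762 · (75) + 314 · (-182) = 2.

gcd(762, 314) = 2; s = 75, t = -182 (check: 762·75 + 314·(-182) = 2).


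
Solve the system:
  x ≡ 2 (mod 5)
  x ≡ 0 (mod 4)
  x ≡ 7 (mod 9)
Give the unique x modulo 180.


Moduli 5, 4, 9 are pairwise coprime; by CRT there is a unique solution modulo M = 5 · 4 · 9 = 180.
Solve pairwise, accumulating the modulus:
  Start with x ≡ 2 (mod 5).
  Combine with x ≡ 0 (mod 4): since gcd(5, 4) = 1, we get a unique residue mod 20.
    Write x = 2 + 5·t and substitute into x ≡ 0 (mod 4): 5·t ≡ 0 − 2 = -2 (mod 4).
    Reduce coefficients mod 4: 1·t ≡ 2 (mod 4).
    So t ≡ 2 (mod 4).
    Then x = 2 + 5·2 = 12, valid modulo lcm(5, 4) = 20: x ≡ 12 (mod 20).
  Combine with x ≡ 7 (mod 9): since gcd(20, 9) = 1, we get a unique residue mod 180.
    Write x = 12 + 20·t and substitute into x ≡ 7 (mod 9): 20·t ≡ 7 − 12 = -5 (mod 9).
    Reduce coefficients mod 9: 2·t ≡ 4 (mod 9).
    The inverse of 2 mod 9 is 5 (since 2·5 = 10 = 1·9 + 1), so t ≡ 5·4 = 20 ≡ 2 (mod 9).
    Then x = 12 + 20·2 = 52, valid modulo lcm(20, 9) = 180: x ≡ 52 (mod 180).
Verify: 52 mod 5 = 2 ✓, 52 mod 4 = 0 ✓, 52 mod 9 = 7 ✓.

x ≡ 52 (mod 180).


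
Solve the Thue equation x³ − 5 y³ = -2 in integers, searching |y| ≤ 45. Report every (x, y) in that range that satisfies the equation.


The equation is x³ - 5y³ = -2. For fixed y, x³ = 5·y³ − 2, so a solution requires the RHS to be a perfect cube.
Strategy: iterate y from -45 to 45, compute RHS = 5·y³ − 2, and check whether it is a (positive or negative) perfect cube.
Check small values of y:
  y = 0: RHS = -2 is not a perfect cube.
  y = 1: RHS = 3 is not a perfect cube.
  y = -1: RHS = -7 is not a perfect cube.
  y = 2: RHS = 38 is not a perfect cube.
  y = -2: RHS = -42 is not a perfect cube.
  y = 3: RHS = 133 is not a perfect cube.
  y = -3: RHS = -137 is not a perfect cube.
Continuing the search up to |y| = 45 finds no solutions either.
No (x, y) in the scanned range satisfies the equation.

No integer solutions with |y| ≤ 45.


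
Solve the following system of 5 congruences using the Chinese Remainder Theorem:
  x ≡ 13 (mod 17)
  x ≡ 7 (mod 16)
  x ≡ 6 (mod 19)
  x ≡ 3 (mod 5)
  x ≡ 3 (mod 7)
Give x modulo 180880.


Product of moduli M = 17 · 16 · 19 · 5 · 7 = 180880.
Merge one congruence at a time:
  Start: x ≡ 13 (mod 17).
  Combine with x ≡ 7 (mod 16); new modulus lcm = 272.
    Write x = 13 + 17·t and substitute into x ≡ 7 (mod 16): 17·t ≡ 7 − 13 = -6 (mod 16).
    Reduce coefficients mod 16: 1·t ≡ 10 (mod 16).
    So t ≡ 10 (mod 16).
    Then x = 13 + 17·10 = 183, valid modulo lcm(17, 16) = 272: x ≡ 183 (mod 272).
  Combine with x ≡ 6 (mod 19); new modulus lcm = 5168.
    Write x = 183 + 272·t and substitute into x ≡ 6 (mod 19): 272·t ≡ 6 − 183 = -177 (mod 19).
    Reduce coefficients mod 19: 6·t ≡ 13 (mod 19).
    The inverse of 6 mod 19 is 16 (since 6·16 = 96 = 5·19 + 1), so t ≡ 16·13 = 208 ≡ 18 (mod 19).
    Then x = 183 + 272·18 = 5079, valid modulo lcm(272, 19) = 5168: x ≡ 5079 (mod 5168).
  Combine with x ≡ 3 (mod 5); new modulus lcm = 25840.
    Write x = 5079 + 5168·t and substitute into x ≡ 3 (mod 5): 5168·t ≡ 3 − 5079 = -5076 (mod 5).
    Reduce coefficients mod 5: 3·t ≡ 4 (mod 5).
    The inverse of 3 mod 5 is 2 (since 3·2 = 6 = 1·5 + 1), so t ≡ 2·4 = 8 ≡ 3 (mod 5).
    Then x = 5079 + 5168·3 = 20583, valid modulo lcm(5168, 5) = 25840: x ≡ 20583 (mod 25840).
  Combine with x ≡ 3 (mod 7); new modulus lcm = 180880.
    Write x = 20583 + 25840·t and substitute into x ≡ 3 (mod 7): 25840·t ≡ 3 − 20583 = -20580 (mod 7).
    Reduce coefficients mod 7: 3·t ≡ 0 (mod 7).
    The inverse of 3 mod 7 is 5 (since 3·5 = 15 = 2·7 + 1), so t ≡ 5·0 = 0 ≡ 0 (mod 7).
    Then x = 20583 + 25840·0 = 20583, valid modulo lcm(25840, 7) = 180880: x ≡ 20583 (mod 180880).
Verify against each original: 20583 mod 17 = 13, 20583 mod 16 = 7, 20583 mod 19 = 6, 20583 mod 5 = 3, 20583 mod 7 = 3.

x ≡ 20583 (mod 180880).
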